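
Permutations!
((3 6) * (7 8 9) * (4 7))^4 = (9)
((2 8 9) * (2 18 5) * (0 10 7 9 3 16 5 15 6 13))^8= ((0 10 7 9 18 15 6 13)(2 8 3 16 5))^8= (18)(2 16 8 5 3)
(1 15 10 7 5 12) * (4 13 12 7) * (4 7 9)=(1 15 10 7 5 9 4 13 12)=[0, 15, 2, 3, 13, 9, 6, 5, 8, 4, 7, 11, 1, 12, 14, 10]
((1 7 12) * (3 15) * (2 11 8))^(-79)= (1 12 7)(2 8 11)(3 15)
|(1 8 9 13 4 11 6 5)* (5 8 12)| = |(1 12 5)(4 11 6 8 9 13)| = 6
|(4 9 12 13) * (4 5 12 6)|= |(4 9 6)(5 12 13)|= 3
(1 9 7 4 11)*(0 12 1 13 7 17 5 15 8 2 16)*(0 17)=(0 12 1 9)(2 16 17 5 15 8)(4 11 13 7)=[12, 9, 16, 3, 11, 15, 6, 4, 2, 0, 10, 13, 1, 7, 14, 8, 17, 5]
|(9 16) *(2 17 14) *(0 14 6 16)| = |(0 14 2 17 6 16 9)| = 7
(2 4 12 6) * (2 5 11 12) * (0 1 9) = (0 1 9)(2 4)(5 11 12 6) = [1, 9, 4, 3, 2, 11, 5, 7, 8, 0, 10, 12, 6]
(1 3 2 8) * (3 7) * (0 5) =(0 5)(1 7 3 2 8) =[5, 7, 8, 2, 4, 0, 6, 3, 1]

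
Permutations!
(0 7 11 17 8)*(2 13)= (0 7 11 17 8)(2 13)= [7, 1, 13, 3, 4, 5, 6, 11, 0, 9, 10, 17, 12, 2, 14, 15, 16, 8]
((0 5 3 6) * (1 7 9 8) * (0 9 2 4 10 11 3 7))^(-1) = (0 1 8 9 6 3 11 10 4 2 7 5)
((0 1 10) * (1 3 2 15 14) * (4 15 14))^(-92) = (15)(0 1 2)(3 10 14)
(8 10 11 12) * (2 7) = (2 7)(8 10 11 12) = [0, 1, 7, 3, 4, 5, 6, 2, 10, 9, 11, 12, 8]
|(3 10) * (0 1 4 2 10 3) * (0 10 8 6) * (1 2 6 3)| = 7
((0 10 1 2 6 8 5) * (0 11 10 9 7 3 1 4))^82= (0 10 5 6 1 7)(2 3 9 4 11 8)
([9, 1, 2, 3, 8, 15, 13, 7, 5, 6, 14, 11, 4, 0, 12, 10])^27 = (0 13 6 9)(4 12 14 10 15 5 8)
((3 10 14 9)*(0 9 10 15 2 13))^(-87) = ((0 9 3 15 2 13)(10 14))^(-87) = (0 15)(2 9)(3 13)(10 14)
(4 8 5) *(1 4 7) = (1 4 8 5 7) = [0, 4, 2, 3, 8, 7, 6, 1, 5]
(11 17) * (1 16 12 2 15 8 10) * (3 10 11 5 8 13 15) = (1 16 12 2 3 10)(5 8 11 17)(13 15) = [0, 16, 3, 10, 4, 8, 6, 7, 11, 9, 1, 17, 2, 15, 14, 13, 12, 5]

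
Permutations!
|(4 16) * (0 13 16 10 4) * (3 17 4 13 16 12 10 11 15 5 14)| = 42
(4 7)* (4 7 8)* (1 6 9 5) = (1 6 9 5)(4 8) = [0, 6, 2, 3, 8, 1, 9, 7, 4, 5]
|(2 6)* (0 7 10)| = 6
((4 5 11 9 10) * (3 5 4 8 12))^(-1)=((3 5 11 9 10 8 12))^(-1)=(3 12 8 10 9 11 5)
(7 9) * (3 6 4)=(3 6 4)(7 9)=[0, 1, 2, 6, 3, 5, 4, 9, 8, 7]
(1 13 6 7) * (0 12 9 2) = (0 12 9 2)(1 13 6 7) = [12, 13, 0, 3, 4, 5, 7, 1, 8, 2, 10, 11, 9, 6]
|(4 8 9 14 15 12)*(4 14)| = |(4 8 9)(12 14 15)| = 3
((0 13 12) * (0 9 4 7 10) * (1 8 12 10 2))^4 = (0 13 10)(1 4 8 7 12 2 9)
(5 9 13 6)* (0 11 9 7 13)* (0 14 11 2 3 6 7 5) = (0 2 3 6)(7 13)(9 14 11) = [2, 1, 3, 6, 4, 5, 0, 13, 8, 14, 10, 9, 12, 7, 11]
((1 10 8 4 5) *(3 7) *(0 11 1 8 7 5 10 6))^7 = ((0 11 1 6)(3 5 8 4 10 7))^7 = (0 6 1 11)(3 5 8 4 10 7)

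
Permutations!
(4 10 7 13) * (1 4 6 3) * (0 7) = (0 7 13 6 3 1 4 10) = [7, 4, 2, 1, 10, 5, 3, 13, 8, 9, 0, 11, 12, 6]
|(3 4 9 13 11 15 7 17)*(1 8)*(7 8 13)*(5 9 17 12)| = 60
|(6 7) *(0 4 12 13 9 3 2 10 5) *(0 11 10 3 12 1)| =|(0 4 1)(2 3)(5 11 10)(6 7)(9 12 13)| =6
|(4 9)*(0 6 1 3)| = 4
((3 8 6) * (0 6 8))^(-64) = ((8)(0 6 3))^(-64) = (8)(0 3 6)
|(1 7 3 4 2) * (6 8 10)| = 15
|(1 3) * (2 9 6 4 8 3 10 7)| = |(1 10 7 2 9 6 4 8 3)| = 9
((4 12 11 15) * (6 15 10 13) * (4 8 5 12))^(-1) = ((5 12 11 10 13 6 15 8))^(-1) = (5 8 15 6 13 10 11 12)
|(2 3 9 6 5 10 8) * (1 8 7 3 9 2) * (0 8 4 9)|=|(0 8 1 4 9 6 5 10 7 3 2)|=11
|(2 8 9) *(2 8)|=2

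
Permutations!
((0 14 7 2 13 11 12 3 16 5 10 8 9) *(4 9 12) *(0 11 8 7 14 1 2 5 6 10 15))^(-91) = (16)(4 11 9)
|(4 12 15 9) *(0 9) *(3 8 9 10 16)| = 9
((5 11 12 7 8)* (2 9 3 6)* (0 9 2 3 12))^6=(0 11 5 8 7 12 9)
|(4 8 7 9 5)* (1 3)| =|(1 3)(4 8 7 9 5)| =10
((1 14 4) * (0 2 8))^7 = (0 2 8)(1 14 4)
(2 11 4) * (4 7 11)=(2 4)(7 11)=[0, 1, 4, 3, 2, 5, 6, 11, 8, 9, 10, 7]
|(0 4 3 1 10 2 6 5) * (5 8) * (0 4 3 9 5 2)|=|(0 3 1 10)(2 6 8)(4 9 5)|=12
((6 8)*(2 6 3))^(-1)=(2 3 8 6)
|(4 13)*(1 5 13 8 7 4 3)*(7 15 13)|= 8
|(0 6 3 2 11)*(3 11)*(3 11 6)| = |(0 3 2 11)| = 4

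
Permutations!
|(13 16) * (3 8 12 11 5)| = 10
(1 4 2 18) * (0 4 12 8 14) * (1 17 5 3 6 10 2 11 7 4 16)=(0 16 1 12 8 14)(2 18 17 5 3 6 10)(4 11 7)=[16, 12, 18, 6, 11, 3, 10, 4, 14, 9, 2, 7, 8, 13, 0, 15, 1, 5, 17]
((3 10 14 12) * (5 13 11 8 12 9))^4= (3 5 12 9 8 14 11 10 13)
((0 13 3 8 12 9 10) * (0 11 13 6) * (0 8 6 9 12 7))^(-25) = ((0 9 10 11 13 3 6 8 7))^(-25) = (0 10 13 6 7 9 11 3 8)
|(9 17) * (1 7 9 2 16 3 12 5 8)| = |(1 7 9 17 2 16 3 12 5 8)| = 10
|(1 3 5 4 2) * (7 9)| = |(1 3 5 4 2)(7 9)| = 10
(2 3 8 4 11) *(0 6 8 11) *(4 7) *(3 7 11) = (0 6 8 11 2 7 4) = [6, 1, 7, 3, 0, 5, 8, 4, 11, 9, 10, 2]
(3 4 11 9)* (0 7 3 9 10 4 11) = (0 7 3 11 10 4) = [7, 1, 2, 11, 0, 5, 6, 3, 8, 9, 4, 10]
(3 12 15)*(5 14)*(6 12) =(3 6 12 15)(5 14) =[0, 1, 2, 6, 4, 14, 12, 7, 8, 9, 10, 11, 15, 13, 5, 3]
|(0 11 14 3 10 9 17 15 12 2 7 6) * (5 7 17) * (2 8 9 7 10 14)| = 12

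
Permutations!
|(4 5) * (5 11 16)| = 4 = |(4 11 16 5)|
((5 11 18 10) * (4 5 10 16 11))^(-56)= (11 18 16)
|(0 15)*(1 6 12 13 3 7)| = 6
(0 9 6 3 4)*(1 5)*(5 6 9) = [5, 6, 2, 4, 0, 1, 3, 7, 8, 9] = (9)(0 5 1 6 3 4)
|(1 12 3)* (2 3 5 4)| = |(1 12 5 4 2 3)| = 6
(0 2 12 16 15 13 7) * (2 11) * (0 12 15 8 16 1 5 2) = [11, 5, 15, 3, 4, 2, 6, 12, 16, 9, 10, 0, 1, 7, 14, 13, 8] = (0 11)(1 5 2 15 13 7 12)(8 16)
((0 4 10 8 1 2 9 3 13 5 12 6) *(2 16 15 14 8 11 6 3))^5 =(16)(2 9)(3 13 5 12)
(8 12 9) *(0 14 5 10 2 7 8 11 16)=(0 14 5 10 2 7 8 12 9 11 16)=[14, 1, 7, 3, 4, 10, 6, 8, 12, 11, 2, 16, 9, 13, 5, 15, 0]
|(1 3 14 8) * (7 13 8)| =|(1 3 14 7 13 8)| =6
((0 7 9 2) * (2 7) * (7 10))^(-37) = (0 2)(7 10 9)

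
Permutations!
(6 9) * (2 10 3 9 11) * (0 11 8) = (0 11 2 10 3 9 6 8) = [11, 1, 10, 9, 4, 5, 8, 7, 0, 6, 3, 2]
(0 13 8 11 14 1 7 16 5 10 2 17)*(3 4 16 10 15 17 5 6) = [13, 7, 5, 4, 16, 15, 3, 10, 11, 9, 2, 14, 12, 8, 1, 17, 6, 0] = (0 13 8 11 14 1 7 10 2 5 15 17)(3 4 16 6)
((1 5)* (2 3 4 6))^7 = ((1 5)(2 3 4 6))^7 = (1 5)(2 6 4 3)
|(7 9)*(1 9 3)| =4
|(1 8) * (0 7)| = 2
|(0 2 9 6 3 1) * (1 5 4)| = |(0 2 9 6 3 5 4 1)| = 8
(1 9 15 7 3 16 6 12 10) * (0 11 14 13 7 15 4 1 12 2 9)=(0 11 14 13 7 3 16 6 2 9 4 1)(10 12)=[11, 0, 9, 16, 1, 5, 2, 3, 8, 4, 12, 14, 10, 7, 13, 15, 6]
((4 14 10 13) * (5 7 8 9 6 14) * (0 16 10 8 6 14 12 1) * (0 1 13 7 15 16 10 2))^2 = (0 7 12 4 15 2 10 6 13 5 16)(8 14 9)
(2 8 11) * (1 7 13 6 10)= (1 7 13 6 10)(2 8 11)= [0, 7, 8, 3, 4, 5, 10, 13, 11, 9, 1, 2, 12, 6]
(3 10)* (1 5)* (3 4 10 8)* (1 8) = (1 5 8 3)(4 10) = [0, 5, 2, 1, 10, 8, 6, 7, 3, 9, 4]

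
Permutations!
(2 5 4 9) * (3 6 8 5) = (2 3 6 8 5 4 9) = [0, 1, 3, 6, 9, 4, 8, 7, 5, 2]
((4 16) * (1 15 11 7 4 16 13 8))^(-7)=((16)(1 15 11 7 4 13 8))^(-7)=(16)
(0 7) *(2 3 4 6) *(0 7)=(7)(2 3 4 6)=[0, 1, 3, 4, 6, 5, 2, 7]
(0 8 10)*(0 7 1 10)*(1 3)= (0 8)(1 10 7 3)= [8, 10, 2, 1, 4, 5, 6, 3, 0, 9, 7]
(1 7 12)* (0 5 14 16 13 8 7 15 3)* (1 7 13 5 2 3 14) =(0 2 3)(1 15 14 16 5)(7 12)(8 13) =[2, 15, 3, 0, 4, 1, 6, 12, 13, 9, 10, 11, 7, 8, 16, 14, 5]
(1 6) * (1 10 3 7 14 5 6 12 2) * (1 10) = (1 12 2 10 3 7 14 5 6) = [0, 12, 10, 7, 4, 6, 1, 14, 8, 9, 3, 11, 2, 13, 5]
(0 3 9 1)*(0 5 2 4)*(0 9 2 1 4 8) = (0 3 2 8)(1 5)(4 9) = [3, 5, 8, 2, 9, 1, 6, 7, 0, 4]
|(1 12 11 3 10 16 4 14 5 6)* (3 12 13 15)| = 10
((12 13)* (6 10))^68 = ((6 10)(12 13))^68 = (13)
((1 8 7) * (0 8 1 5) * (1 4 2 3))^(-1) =(0 5 7 8)(1 3 2 4)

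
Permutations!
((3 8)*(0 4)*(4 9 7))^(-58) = (0 7)(4 9)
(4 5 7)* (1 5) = (1 5 7 4) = [0, 5, 2, 3, 1, 7, 6, 4]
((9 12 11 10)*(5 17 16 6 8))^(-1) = (5 8 6 16 17)(9 10 11 12)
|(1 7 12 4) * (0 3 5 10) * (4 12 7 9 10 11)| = 8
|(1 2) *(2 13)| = 3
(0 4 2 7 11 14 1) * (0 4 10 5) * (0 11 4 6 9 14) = (0 10 5 11)(1 6 9 14)(2 7 4) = [10, 6, 7, 3, 2, 11, 9, 4, 8, 14, 5, 0, 12, 13, 1]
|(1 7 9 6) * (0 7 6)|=|(0 7 9)(1 6)|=6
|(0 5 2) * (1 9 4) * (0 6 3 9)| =|(0 5 2 6 3 9 4 1)| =8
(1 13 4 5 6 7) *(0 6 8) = (0 6 7 1 13 4 5 8) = [6, 13, 2, 3, 5, 8, 7, 1, 0, 9, 10, 11, 12, 4]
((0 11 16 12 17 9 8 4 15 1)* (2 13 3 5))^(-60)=(17)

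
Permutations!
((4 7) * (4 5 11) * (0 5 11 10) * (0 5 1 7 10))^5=(0 10 11 1 5 4 7)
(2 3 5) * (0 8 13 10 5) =[8, 1, 3, 0, 4, 2, 6, 7, 13, 9, 5, 11, 12, 10] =(0 8 13 10 5 2 3)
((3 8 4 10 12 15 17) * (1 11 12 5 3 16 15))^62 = ((1 11 12)(3 8 4 10 5)(15 17 16))^62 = (1 12 11)(3 4 5 8 10)(15 16 17)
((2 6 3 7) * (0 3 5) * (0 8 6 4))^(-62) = (0 2 3 4 7)(5 8 6)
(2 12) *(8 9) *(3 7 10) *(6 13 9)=[0, 1, 12, 7, 4, 5, 13, 10, 6, 8, 3, 11, 2, 9]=(2 12)(3 7 10)(6 13 9 8)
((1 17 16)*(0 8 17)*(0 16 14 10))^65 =(17)(1 16)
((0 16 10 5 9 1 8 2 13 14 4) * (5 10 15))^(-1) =(0 4 14 13 2 8 1 9 5 15 16)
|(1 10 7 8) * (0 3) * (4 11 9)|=|(0 3)(1 10 7 8)(4 11 9)|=12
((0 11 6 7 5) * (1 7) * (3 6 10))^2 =(0 10 6 7)(1 5 11 3) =((0 11 10 3 6 1 7 5))^2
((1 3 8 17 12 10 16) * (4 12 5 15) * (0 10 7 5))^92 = ((0 10 16 1 3 8 17)(4 12 7 5 15))^92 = (0 10 16 1 3 8 17)(4 7 15 12 5)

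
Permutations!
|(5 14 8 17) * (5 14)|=|(8 17 14)|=3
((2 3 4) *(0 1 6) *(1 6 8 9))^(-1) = (0 6)(1 9 8)(2 4 3) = ((0 6)(1 8 9)(2 3 4))^(-1)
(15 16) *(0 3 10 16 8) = (0 3 10 16 15 8) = [3, 1, 2, 10, 4, 5, 6, 7, 0, 9, 16, 11, 12, 13, 14, 8, 15]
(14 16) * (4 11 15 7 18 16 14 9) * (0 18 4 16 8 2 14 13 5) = [18, 1, 14, 3, 11, 0, 6, 4, 2, 16, 10, 15, 12, 5, 13, 7, 9, 17, 8] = (0 18 8 2 14 13 5)(4 11 15 7)(9 16)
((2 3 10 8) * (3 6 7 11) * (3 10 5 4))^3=((2 6 7 11 10 8)(3 5 4))^3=(2 11)(6 10)(7 8)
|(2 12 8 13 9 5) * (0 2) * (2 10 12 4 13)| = 9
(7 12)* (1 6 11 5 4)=[0, 6, 2, 3, 1, 4, 11, 12, 8, 9, 10, 5, 7]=(1 6 11 5 4)(7 12)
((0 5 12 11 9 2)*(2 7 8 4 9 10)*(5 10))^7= (0 10 2)(4 8 7 9)(5 12 11)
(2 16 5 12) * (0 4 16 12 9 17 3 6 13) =(0 4 16 5 9 17 3 6 13)(2 12) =[4, 1, 12, 6, 16, 9, 13, 7, 8, 17, 10, 11, 2, 0, 14, 15, 5, 3]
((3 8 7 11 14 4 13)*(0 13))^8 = ((0 13 3 8 7 11 14 4))^8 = (14)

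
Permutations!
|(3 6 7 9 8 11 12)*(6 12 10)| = 6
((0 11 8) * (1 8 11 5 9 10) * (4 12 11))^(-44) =((0 5 9 10 1 8)(4 12 11))^(-44) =(0 1 9)(4 12 11)(5 8 10)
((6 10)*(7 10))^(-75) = (10)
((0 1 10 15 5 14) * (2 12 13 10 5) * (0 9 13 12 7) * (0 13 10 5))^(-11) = ((0 1)(2 7 13 5 14 9 10 15))^(-11) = (0 1)(2 9 13 15 14 7 10 5)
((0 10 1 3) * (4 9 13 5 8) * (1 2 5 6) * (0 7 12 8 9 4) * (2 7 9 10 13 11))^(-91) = ((0 13 6 1 3 9 11 2 5 10 7 12 8))^(-91) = (13)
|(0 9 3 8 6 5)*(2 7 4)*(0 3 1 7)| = 12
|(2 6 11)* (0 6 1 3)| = 6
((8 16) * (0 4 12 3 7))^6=(16)(0 4 12 3 7)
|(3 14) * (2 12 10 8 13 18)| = |(2 12 10 8 13 18)(3 14)| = 6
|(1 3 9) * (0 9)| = 4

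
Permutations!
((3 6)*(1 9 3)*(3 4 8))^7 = ((1 9 4 8 3 6))^7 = (1 9 4 8 3 6)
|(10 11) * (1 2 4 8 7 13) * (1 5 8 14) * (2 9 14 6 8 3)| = 24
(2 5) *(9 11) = (2 5)(9 11) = [0, 1, 5, 3, 4, 2, 6, 7, 8, 11, 10, 9]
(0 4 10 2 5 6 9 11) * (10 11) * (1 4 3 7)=(0 3 7 1 4 11)(2 5 6 9 10)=[3, 4, 5, 7, 11, 6, 9, 1, 8, 10, 2, 0]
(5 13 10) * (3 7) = [0, 1, 2, 7, 4, 13, 6, 3, 8, 9, 5, 11, 12, 10] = (3 7)(5 13 10)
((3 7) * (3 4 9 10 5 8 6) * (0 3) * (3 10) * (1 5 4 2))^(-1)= ((0 10 4 9 3 7 2 1 5 8 6))^(-1)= (0 6 8 5 1 2 7 3 9 4 10)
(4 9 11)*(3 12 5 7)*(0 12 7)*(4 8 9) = (0 12 5)(3 7)(8 9 11) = [12, 1, 2, 7, 4, 0, 6, 3, 9, 11, 10, 8, 5]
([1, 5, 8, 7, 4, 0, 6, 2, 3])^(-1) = (0 5 1)(2 7 3 8)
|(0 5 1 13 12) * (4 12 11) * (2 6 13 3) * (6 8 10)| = |(0 5 1 3 2 8 10 6 13 11 4 12)| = 12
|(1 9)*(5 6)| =|(1 9)(5 6)| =2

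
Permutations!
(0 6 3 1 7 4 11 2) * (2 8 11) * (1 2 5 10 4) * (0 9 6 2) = (0 2 9 6 3)(1 7)(4 5 10)(8 11) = [2, 7, 9, 0, 5, 10, 3, 1, 11, 6, 4, 8]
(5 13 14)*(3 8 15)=(3 8 15)(5 13 14)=[0, 1, 2, 8, 4, 13, 6, 7, 15, 9, 10, 11, 12, 14, 5, 3]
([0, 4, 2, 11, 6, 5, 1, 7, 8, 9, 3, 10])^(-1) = [0, 6, 2, 10, 1, 5, 4, 7, 8, 9, 11, 3]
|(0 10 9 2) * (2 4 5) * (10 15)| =7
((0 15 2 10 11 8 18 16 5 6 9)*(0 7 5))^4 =(0 11)(2 18)(8 15)(10 16)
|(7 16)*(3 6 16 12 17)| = 6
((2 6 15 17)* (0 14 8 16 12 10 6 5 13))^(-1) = ((0 14 8 16 12 10 6 15 17 2 5 13))^(-1) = (0 13 5 2 17 15 6 10 12 16 8 14)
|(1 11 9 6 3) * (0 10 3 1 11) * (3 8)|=|(0 10 8 3 11 9 6 1)|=8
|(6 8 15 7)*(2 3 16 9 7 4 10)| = 10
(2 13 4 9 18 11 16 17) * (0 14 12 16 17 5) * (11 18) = [14, 1, 13, 3, 9, 0, 6, 7, 8, 11, 10, 17, 16, 4, 12, 15, 5, 2, 18] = (18)(0 14 12 16 5)(2 13 4 9 11 17)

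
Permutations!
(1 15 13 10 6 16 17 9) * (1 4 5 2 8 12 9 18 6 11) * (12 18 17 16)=[0, 15, 8, 3, 5, 2, 12, 7, 18, 4, 11, 1, 9, 10, 14, 13, 16, 17, 6]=(1 15 13 10 11)(2 8 18 6 12 9 4 5)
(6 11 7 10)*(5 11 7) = (5 11)(6 7 10) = [0, 1, 2, 3, 4, 11, 7, 10, 8, 9, 6, 5]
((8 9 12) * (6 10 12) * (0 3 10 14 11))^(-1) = (0 11 14 6 9 8 12 10 3) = ((0 3 10 12 8 9 6 14 11))^(-1)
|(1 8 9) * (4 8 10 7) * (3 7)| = |(1 10 3 7 4 8 9)| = 7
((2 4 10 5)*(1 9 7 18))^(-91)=((1 9 7 18)(2 4 10 5))^(-91)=(1 9 7 18)(2 4 10 5)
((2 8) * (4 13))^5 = (2 8)(4 13)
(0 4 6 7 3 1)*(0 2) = [4, 2, 0, 1, 6, 5, 7, 3] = (0 4 6 7 3 1 2)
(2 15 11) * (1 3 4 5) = (1 3 4 5)(2 15 11) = [0, 3, 15, 4, 5, 1, 6, 7, 8, 9, 10, 2, 12, 13, 14, 11]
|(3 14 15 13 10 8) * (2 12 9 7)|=12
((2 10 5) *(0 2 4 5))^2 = (0 10 2)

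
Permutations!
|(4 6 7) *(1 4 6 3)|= 6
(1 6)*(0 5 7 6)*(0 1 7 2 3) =(0 5 2 3)(6 7) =[5, 1, 3, 0, 4, 2, 7, 6]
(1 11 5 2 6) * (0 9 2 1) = (0 9 2 6)(1 11 5) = [9, 11, 6, 3, 4, 1, 0, 7, 8, 2, 10, 5]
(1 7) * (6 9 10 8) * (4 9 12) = (1 7)(4 9 10 8 6 12) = [0, 7, 2, 3, 9, 5, 12, 1, 6, 10, 8, 11, 4]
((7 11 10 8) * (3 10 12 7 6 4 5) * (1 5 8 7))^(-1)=((1 5 3 10 7 11 12)(4 8 6))^(-1)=(1 12 11 7 10 3 5)(4 6 8)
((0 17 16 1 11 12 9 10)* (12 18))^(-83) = ((0 17 16 1 11 18 12 9 10))^(-83) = (0 9 18 1 17 10 12 11 16)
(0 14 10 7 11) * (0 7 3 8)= (0 14 10 3 8)(7 11)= [14, 1, 2, 8, 4, 5, 6, 11, 0, 9, 3, 7, 12, 13, 10]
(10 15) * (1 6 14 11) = [0, 6, 2, 3, 4, 5, 14, 7, 8, 9, 15, 1, 12, 13, 11, 10] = (1 6 14 11)(10 15)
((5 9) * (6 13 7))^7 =((5 9)(6 13 7))^7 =(5 9)(6 13 7)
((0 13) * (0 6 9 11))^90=((0 13 6 9 11))^90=(13)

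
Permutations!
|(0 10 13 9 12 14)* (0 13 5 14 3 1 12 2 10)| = 6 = |(1 12 3)(2 10 5 14 13 9)|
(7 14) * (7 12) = (7 14 12) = [0, 1, 2, 3, 4, 5, 6, 14, 8, 9, 10, 11, 7, 13, 12]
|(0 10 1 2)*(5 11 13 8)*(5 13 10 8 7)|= 9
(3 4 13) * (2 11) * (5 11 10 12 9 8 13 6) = (2 10 12 9 8 13 3 4 6 5 11) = [0, 1, 10, 4, 6, 11, 5, 7, 13, 8, 12, 2, 9, 3]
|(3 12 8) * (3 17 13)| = |(3 12 8 17 13)| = 5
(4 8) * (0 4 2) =(0 4 8 2) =[4, 1, 0, 3, 8, 5, 6, 7, 2]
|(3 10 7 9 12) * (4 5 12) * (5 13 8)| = 9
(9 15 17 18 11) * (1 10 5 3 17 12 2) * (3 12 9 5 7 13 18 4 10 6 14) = (1 6 14 3 17 4 10 7 13 18 11 5 12 2)(9 15) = [0, 6, 1, 17, 10, 12, 14, 13, 8, 15, 7, 5, 2, 18, 3, 9, 16, 4, 11]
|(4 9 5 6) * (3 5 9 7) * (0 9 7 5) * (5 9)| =7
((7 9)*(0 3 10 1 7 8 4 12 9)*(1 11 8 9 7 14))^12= (14)(0 8)(3 4)(7 11)(10 12)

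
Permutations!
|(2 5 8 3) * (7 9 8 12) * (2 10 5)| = 7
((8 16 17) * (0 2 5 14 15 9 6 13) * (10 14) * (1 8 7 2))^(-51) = ((0 1 8 16 17 7 2 5 10 14 15 9 6 13))^(-51) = (0 7 15 1 2 9 8 5 6 16 10 13 17 14)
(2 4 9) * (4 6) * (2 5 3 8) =(2 6 4 9 5 3 8) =[0, 1, 6, 8, 9, 3, 4, 7, 2, 5]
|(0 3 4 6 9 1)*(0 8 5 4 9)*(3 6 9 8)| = 6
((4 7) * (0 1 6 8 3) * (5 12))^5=((0 1 6 8 3)(4 7)(5 12))^5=(4 7)(5 12)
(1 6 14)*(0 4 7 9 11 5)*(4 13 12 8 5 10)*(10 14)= (0 13 12 8 5)(1 6 10 4 7 9 11 14)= [13, 6, 2, 3, 7, 0, 10, 9, 5, 11, 4, 14, 8, 12, 1]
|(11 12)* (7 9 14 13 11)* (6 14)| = |(6 14 13 11 12 7 9)| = 7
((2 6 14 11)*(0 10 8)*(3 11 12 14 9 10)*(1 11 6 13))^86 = (14)(0 6 10)(1 2)(3 9 8)(11 13)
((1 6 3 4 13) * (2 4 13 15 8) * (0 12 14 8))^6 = ((0 12 14 8 2 4 15)(1 6 3 13))^6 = (0 15 4 2 8 14 12)(1 3)(6 13)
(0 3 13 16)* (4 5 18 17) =(0 3 13 16)(4 5 18 17) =[3, 1, 2, 13, 5, 18, 6, 7, 8, 9, 10, 11, 12, 16, 14, 15, 0, 4, 17]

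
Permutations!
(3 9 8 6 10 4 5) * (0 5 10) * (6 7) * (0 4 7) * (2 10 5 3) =(0 3 9 8)(2 10 7 6 4 5) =[3, 1, 10, 9, 5, 2, 4, 6, 0, 8, 7]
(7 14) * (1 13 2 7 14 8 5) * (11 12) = (14)(1 13 2 7 8 5)(11 12) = [0, 13, 7, 3, 4, 1, 6, 8, 5, 9, 10, 12, 11, 2, 14]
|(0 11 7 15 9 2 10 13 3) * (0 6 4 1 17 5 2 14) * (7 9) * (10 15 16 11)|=|(0 10 13 3 6 4 1 17 5 2 15 7 16 11 9 14)|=16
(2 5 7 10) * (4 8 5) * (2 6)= (2 4 8 5 7 10 6)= [0, 1, 4, 3, 8, 7, 2, 10, 5, 9, 6]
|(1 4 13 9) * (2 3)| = |(1 4 13 9)(2 3)| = 4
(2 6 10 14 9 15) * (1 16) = [0, 16, 6, 3, 4, 5, 10, 7, 8, 15, 14, 11, 12, 13, 9, 2, 1] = (1 16)(2 6 10 14 9 15)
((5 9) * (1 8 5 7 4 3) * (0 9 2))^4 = (0 3 2 4 5 7 8 9 1)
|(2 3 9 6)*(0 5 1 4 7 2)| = 9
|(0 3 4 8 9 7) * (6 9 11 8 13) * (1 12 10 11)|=35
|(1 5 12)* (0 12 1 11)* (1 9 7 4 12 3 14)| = |(0 3 14 1 5 9 7 4 12 11)| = 10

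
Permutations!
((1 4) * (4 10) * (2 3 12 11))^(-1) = ((1 10 4)(2 3 12 11))^(-1) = (1 4 10)(2 11 12 3)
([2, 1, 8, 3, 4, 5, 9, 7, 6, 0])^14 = (0 9 6 8 2)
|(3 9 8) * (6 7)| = 6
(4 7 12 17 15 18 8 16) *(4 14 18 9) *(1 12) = [0, 12, 2, 3, 7, 5, 6, 1, 16, 4, 10, 11, 17, 13, 18, 9, 14, 15, 8] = (1 12 17 15 9 4 7)(8 16 14 18)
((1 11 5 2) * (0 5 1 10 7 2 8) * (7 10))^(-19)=(0 8 5)(1 11)(2 7)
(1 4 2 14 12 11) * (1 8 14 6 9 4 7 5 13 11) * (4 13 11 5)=[0, 7, 6, 3, 2, 11, 9, 4, 14, 13, 10, 8, 1, 5, 12]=(1 7 4 2 6 9 13 5 11 8 14 12)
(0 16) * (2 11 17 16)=(0 2 11 17 16)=[2, 1, 11, 3, 4, 5, 6, 7, 8, 9, 10, 17, 12, 13, 14, 15, 0, 16]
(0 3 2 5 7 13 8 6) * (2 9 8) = (0 3 9 8 6)(2 5 7 13) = [3, 1, 5, 9, 4, 7, 0, 13, 6, 8, 10, 11, 12, 2]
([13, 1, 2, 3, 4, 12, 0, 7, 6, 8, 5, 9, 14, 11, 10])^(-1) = (0 6 8 9 11 13)(5 10 14 12)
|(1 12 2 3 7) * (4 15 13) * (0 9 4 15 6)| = 20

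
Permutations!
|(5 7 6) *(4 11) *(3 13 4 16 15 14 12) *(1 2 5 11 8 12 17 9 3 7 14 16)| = |(1 2 5 14 17 9 3 13 4 8 12 7 6 11)(15 16)| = 14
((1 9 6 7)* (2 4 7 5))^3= (1 5 7 6 4 9 2)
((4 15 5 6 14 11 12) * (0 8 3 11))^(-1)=(0 14 6 5 15 4 12 11 3 8)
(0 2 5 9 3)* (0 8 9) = [2, 1, 5, 8, 4, 0, 6, 7, 9, 3] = (0 2 5)(3 8 9)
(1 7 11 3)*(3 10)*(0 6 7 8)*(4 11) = (0 6 7 4 11 10 3 1 8) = [6, 8, 2, 1, 11, 5, 7, 4, 0, 9, 3, 10]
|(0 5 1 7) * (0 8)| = 5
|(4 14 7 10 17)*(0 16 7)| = 7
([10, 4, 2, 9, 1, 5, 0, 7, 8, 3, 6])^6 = [0, 1, 2, 3, 4, 5, 6, 7, 8, 9, 10]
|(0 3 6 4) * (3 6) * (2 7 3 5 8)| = |(0 6 4)(2 7 3 5 8)| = 15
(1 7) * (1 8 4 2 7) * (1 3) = (1 3)(2 7 8 4) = [0, 3, 7, 1, 2, 5, 6, 8, 4]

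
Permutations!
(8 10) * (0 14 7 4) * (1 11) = [14, 11, 2, 3, 0, 5, 6, 4, 10, 9, 8, 1, 12, 13, 7] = (0 14 7 4)(1 11)(8 10)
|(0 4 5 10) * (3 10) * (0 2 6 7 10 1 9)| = |(0 4 5 3 1 9)(2 6 7 10)| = 12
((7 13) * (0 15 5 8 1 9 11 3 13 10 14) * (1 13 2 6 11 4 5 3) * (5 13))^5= (0 11 7 3 9 14 6 13 15 1 10 2 4)(5 8)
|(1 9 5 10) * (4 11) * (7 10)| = |(1 9 5 7 10)(4 11)| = 10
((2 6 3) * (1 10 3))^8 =((1 10 3 2 6))^8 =(1 2 10 6 3)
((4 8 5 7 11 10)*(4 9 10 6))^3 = (4 7)(5 6)(8 11)(9 10)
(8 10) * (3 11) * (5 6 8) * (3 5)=(3 11 5 6 8 10)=[0, 1, 2, 11, 4, 6, 8, 7, 10, 9, 3, 5]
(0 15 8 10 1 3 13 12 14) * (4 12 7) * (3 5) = (0 15 8 10 1 5 3 13 7 4 12 14) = [15, 5, 2, 13, 12, 3, 6, 4, 10, 9, 1, 11, 14, 7, 0, 8]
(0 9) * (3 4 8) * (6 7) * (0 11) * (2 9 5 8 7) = [5, 1, 9, 4, 7, 8, 2, 6, 3, 11, 10, 0] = (0 5 8 3 4 7 6 2 9 11)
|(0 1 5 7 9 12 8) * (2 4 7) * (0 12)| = |(0 1 5 2 4 7 9)(8 12)| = 14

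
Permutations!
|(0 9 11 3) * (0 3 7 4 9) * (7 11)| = 3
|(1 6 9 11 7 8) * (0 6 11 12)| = |(0 6 9 12)(1 11 7 8)| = 4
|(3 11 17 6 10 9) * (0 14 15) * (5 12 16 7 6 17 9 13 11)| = |(17)(0 14 15)(3 5 12 16 7 6 10 13 11 9)| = 30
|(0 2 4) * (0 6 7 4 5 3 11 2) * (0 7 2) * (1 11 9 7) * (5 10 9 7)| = |(0 1 11)(2 10 9 5 3 7 4 6)| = 24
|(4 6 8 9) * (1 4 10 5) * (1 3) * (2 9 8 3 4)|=|(1 2 9 10 5 4 6 3)|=8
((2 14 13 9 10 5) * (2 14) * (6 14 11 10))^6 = ((5 11 10)(6 14 13 9))^6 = (6 13)(9 14)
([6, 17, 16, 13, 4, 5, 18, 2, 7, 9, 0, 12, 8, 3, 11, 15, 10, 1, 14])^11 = [0, 17, 2, 13, 4, 5, 6, 7, 8, 9, 10, 11, 12, 3, 14, 15, 16, 1, 18]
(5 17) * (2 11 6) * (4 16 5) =(2 11 6)(4 16 5 17) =[0, 1, 11, 3, 16, 17, 2, 7, 8, 9, 10, 6, 12, 13, 14, 15, 5, 4]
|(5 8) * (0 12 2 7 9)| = 10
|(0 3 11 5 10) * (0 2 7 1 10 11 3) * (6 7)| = 10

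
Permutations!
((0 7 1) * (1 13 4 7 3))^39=((0 3 1)(4 7 13))^39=(13)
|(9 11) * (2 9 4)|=4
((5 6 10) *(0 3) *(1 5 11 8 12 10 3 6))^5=((0 6 3)(1 5)(8 12 10 11))^5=(0 3 6)(1 5)(8 12 10 11)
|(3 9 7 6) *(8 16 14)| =|(3 9 7 6)(8 16 14)| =12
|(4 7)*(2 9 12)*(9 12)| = |(2 12)(4 7)| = 2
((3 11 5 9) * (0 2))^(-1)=(0 2)(3 9 5 11)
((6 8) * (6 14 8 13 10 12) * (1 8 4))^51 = ((1 8 14 4)(6 13 10 12))^51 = (1 4 14 8)(6 12 10 13)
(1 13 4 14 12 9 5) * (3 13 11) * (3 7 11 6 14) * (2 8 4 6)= [0, 2, 8, 13, 3, 1, 14, 11, 4, 5, 10, 7, 9, 6, 12]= (1 2 8 4 3 13 6 14 12 9 5)(7 11)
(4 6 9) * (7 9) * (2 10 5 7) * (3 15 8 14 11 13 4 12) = (2 10 5 7 9 12 3 15 8 14 11 13 4 6) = [0, 1, 10, 15, 6, 7, 2, 9, 14, 12, 5, 13, 3, 4, 11, 8]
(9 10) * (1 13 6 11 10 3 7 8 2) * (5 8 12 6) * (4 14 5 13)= (1 4 14 5 8 2)(3 7 12 6 11 10 9)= [0, 4, 1, 7, 14, 8, 11, 12, 2, 3, 9, 10, 6, 13, 5]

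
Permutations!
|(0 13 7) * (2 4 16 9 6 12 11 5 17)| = |(0 13 7)(2 4 16 9 6 12 11 5 17)| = 9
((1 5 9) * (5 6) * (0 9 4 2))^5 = ((0 9 1 6 5 4 2))^5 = (0 4 6 9 2 5 1)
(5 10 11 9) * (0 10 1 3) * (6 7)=[10, 3, 2, 0, 4, 1, 7, 6, 8, 5, 11, 9]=(0 10 11 9 5 1 3)(6 7)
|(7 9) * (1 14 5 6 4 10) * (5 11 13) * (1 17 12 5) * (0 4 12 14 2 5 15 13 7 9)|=7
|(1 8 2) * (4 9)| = 6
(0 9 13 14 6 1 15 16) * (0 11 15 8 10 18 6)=(0 9 13 14)(1 8 10 18 6)(11 15 16)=[9, 8, 2, 3, 4, 5, 1, 7, 10, 13, 18, 15, 12, 14, 0, 16, 11, 17, 6]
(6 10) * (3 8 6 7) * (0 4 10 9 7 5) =(0 4 10 5)(3 8 6 9 7) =[4, 1, 2, 8, 10, 0, 9, 3, 6, 7, 5]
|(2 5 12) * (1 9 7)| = |(1 9 7)(2 5 12)| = 3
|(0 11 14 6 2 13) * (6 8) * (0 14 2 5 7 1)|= 10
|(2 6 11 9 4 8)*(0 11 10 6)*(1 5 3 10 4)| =|(0 11 9 1 5 3 10 6 4 8 2)| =11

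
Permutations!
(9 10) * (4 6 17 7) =(4 6 17 7)(9 10) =[0, 1, 2, 3, 6, 5, 17, 4, 8, 10, 9, 11, 12, 13, 14, 15, 16, 7]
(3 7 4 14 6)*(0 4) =(0 4 14 6 3 7) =[4, 1, 2, 7, 14, 5, 3, 0, 8, 9, 10, 11, 12, 13, 6]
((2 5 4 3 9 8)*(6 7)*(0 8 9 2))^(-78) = ((9)(0 8)(2 5 4 3)(6 7))^(-78) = (9)(2 4)(3 5)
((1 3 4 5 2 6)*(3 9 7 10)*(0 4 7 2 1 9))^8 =(2 9 6)(3 10 7)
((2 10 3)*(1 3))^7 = ((1 3 2 10))^7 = (1 10 2 3)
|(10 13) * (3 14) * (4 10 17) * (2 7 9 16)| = |(2 7 9 16)(3 14)(4 10 13 17)| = 4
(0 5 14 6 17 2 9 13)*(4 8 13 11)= (0 5 14 6 17 2 9 11 4 8 13)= [5, 1, 9, 3, 8, 14, 17, 7, 13, 11, 10, 4, 12, 0, 6, 15, 16, 2]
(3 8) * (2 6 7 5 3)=[0, 1, 6, 8, 4, 3, 7, 5, 2]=(2 6 7 5 3 8)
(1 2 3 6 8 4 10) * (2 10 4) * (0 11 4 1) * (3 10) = (0 11 4 1 3 6 8 2 10) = [11, 3, 10, 6, 1, 5, 8, 7, 2, 9, 0, 4]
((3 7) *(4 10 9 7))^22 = ((3 4 10 9 7))^22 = (3 10 7 4 9)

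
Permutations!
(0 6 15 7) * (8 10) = (0 6 15 7)(8 10) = [6, 1, 2, 3, 4, 5, 15, 0, 10, 9, 8, 11, 12, 13, 14, 7]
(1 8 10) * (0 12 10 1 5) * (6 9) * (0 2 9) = (0 12 10 5 2 9 6)(1 8) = [12, 8, 9, 3, 4, 2, 0, 7, 1, 6, 5, 11, 10]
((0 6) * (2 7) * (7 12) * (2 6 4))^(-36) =((0 4 2 12 7 6))^(-36) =(12)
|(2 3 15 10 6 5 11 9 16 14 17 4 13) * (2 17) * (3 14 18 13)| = 12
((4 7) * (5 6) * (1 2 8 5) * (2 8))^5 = ((1 8 5 6)(4 7))^5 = (1 8 5 6)(4 7)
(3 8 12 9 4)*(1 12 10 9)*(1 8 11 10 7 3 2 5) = [0, 12, 5, 11, 2, 1, 6, 3, 7, 4, 9, 10, 8] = (1 12 8 7 3 11 10 9 4 2 5)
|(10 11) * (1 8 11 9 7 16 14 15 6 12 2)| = 12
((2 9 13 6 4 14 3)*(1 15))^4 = ((1 15)(2 9 13 6 4 14 3))^4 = (15)(2 4 9 14 13 3 6)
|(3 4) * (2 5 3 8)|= 5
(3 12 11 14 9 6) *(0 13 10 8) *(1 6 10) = (0 13 1 6 3 12 11 14 9 10 8) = [13, 6, 2, 12, 4, 5, 3, 7, 0, 10, 8, 14, 11, 1, 9]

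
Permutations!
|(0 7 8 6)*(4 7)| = 5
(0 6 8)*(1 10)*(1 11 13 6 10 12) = (0 10 11 13 6 8)(1 12) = [10, 12, 2, 3, 4, 5, 8, 7, 0, 9, 11, 13, 1, 6]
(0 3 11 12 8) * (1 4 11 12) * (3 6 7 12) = (0 6 7 12 8)(1 4 11) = [6, 4, 2, 3, 11, 5, 7, 12, 0, 9, 10, 1, 8]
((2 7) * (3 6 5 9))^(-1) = ((2 7)(3 6 5 9))^(-1) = (2 7)(3 9 5 6)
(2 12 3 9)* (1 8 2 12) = (1 8 2)(3 9 12) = [0, 8, 1, 9, 4, 5, 6, 7, 2, 12, 10, 11, 3]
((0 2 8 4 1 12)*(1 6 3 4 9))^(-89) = ((0 2 8 9 1 12)(3 4 6))^(-89) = (0 2 8 9 1 12)(3 4 6)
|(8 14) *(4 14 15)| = 4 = |(4 14 8 15)|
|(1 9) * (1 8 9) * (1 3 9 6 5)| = 6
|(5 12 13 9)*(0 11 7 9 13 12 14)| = |(0 11 7 9 5 14)| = 6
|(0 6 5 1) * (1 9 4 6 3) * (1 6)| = 7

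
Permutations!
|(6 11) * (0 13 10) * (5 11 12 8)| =15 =|(0 13 10)(5 11 6 12 8)|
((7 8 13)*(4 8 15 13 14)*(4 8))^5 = (7 13 15)(8 14)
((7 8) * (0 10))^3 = ((0 10)(7 8))^3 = (0 10)(7 8)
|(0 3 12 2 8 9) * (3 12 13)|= 10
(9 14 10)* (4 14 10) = [0, 1, 2, 3, 14, 5, 6, 7, 8, 10, 9, 11, 12, 13, 4] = (4 14)(9 10)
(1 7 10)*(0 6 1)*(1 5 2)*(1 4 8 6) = (0 1 7 10)(2 4 8 6 5) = [1, 7, 4, 3, 8, 2, 5, 10, 6, 9, 0]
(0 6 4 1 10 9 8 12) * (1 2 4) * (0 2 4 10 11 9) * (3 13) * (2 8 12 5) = (0 6 1 11 9 12 8 5 2 10)(3 13) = [6, 11, 10, 13, 4, 2, 1, 7, 5, 12, 0, 9, 8, 3]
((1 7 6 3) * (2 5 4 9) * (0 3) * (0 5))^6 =((0 3 1 7 6 5 4 9 2))^6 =(0 4 7)(1 2 5)(3 9 6)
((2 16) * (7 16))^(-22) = (2 16 7)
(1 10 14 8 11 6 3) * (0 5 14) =(0 5 14 8 11 6 3 1 10) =[5, 10, 2, 1, 4, 14, 3, 7, 11, 9, 0, 6, 12, 13, 8]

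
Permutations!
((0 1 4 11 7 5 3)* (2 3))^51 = ((0 1 4 11 7 5 2 3))^51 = (0 11 2 1 7 3 4 5)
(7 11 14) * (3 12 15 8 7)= [0, 1, 2, 12, 4, 5, 6, 11, 7, 9, 10, 14, 15, 13, 3, 8]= (3 12 15 8 7 11 14)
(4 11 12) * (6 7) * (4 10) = (4 11 12 10)(6 7) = [0, 1, 2, 3, 11, 5, 7, 6, 8, 9, 4, 12, 10]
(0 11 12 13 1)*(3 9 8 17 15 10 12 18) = (0 11 18 3 9 8 17 15 10 12 13 1) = [11, 0, 2, 9, 4, 5, 6, 7, 17, 8, 12, 18, 13, 1, 14, 10, 16, 15, 3]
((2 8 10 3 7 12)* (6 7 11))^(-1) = (2 12 7 6 11 3 10 8)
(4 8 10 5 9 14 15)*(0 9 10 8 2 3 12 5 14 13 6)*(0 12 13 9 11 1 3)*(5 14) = (0 11 1 3 13 6 12 14 15 4 2)(5 10) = [11, 3, 0, 13, 2, 10, 12, 7, 8, 9, 5, 1, 14, 6, 15, 4]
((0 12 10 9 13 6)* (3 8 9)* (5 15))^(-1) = (0 6 13 9 8 3 10 12)(5 15)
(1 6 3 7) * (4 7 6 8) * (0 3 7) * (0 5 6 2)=(0 3 2)(1 8 4 5 6 7)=[3, 8, 0, 2, 5, 6, 7, 1, 4]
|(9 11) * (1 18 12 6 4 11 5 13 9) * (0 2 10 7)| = |(0 2 10 7)(1 18 12 6 4 11)(5 13 9)| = 12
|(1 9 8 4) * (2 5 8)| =|(1 9 2 5 8 4)| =6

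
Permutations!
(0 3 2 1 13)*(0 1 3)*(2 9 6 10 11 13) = (1 2 3 9 6 10 11 13) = [0, 2, 3, 9, 4, 5, 10, 7, 8, 6, 11, 13, 12, 1]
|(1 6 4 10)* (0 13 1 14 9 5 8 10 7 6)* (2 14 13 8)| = |(0 8 10 13 1)(2 14 9 5)(4 7 6)| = 60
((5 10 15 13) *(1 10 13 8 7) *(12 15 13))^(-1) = (1 7 8 15 12 5 13 10)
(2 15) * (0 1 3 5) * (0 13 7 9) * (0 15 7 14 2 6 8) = (0 1 3 5 13 14 2 7 9 15 6 8) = [1, 3, 7, 5, 4, 13, 8, 9, 0, 15, 10, 11, 12, 14, 2, 6]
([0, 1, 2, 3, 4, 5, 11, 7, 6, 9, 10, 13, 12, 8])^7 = [0, 1, 2, 3, 4, 5, 8, 7, 13, 9, 10, 6, 12, 11]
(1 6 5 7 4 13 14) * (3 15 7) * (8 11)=(1 6 5 3 15 7 4 13 14)(8 11)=[0, 6, 2, 15, 13, 3, 5, 4, 11, 9, 10, 8, 12, 14, 1, 7]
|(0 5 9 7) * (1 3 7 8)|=|(0 5 9 8 1 3 7)|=7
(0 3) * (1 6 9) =(0 3)(1 6 9) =[3, 6, 2, 0, 4, 5, 9, 7, 8, 1]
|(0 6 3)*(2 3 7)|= |(0 6 7 2 3)|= 5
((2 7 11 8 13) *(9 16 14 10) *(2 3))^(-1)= (2 3 13 8 11 7)(9 10 14 16)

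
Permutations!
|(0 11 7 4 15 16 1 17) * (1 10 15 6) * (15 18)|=28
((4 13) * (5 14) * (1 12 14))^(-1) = (1 5 14 12)(4 13)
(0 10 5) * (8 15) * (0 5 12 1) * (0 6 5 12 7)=[10, 6, 2, 3, 4, 12, 5, 0, 15, 9, 7, 11, 1, 13, 14, 8]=(0 10 7)(1 6 5 12)(8 15)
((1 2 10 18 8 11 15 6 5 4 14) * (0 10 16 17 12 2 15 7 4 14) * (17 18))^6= (0 18 10 8 17 11 12 7 2 4 16)(1 15 6 5 14)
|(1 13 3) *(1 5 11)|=|(1 13 3 5 11)|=5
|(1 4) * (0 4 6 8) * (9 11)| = |(0 4 1 6 8)(9 11)| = 10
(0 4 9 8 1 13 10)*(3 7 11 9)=[4, 13, 2, 7, 3, 5, 6, 11, 1, 8, 0, 9, 12, 10]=(0 4 3 7 11 9 8 1 13 10)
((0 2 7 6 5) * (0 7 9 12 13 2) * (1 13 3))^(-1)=((1 13 2 9 12 3)(5 7 6))^(-1)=(1 3 12 9 2 13)(5 6 7)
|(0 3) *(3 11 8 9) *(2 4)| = |(0 11 8 9 3)(2 4)| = 10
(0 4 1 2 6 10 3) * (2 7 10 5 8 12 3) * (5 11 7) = (0 4 1 5 8 12 3)(2 6 11 7 10) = [4, 5, 6, 0, 1, 8, 11, 10, 12, 9, 2, 7, 3]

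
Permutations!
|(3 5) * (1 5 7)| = 4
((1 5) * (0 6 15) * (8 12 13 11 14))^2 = ((0 6 15)(1 5)(8 12 13 11 14))^2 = (0 15 6)(8 13 14 12 11)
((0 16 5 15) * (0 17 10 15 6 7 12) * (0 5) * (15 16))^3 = ((0 15 17 10 16)(5 6 7 12))^3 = (0 10 15 16 17)(5 12 7 6)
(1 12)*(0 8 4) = [8, 12, 2, 3, 0, 5, 6, 7, 4, 9, 10, 11, 1] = (0 8 4)(1 12)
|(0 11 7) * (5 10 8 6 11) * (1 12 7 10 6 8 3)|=9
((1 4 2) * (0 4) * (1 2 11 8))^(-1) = ((0 4 11 8 1))^(-1) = (0 1 8 11 4)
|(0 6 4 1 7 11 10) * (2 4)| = 8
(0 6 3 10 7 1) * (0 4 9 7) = (0 6 3 10)(1 4 9 7) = [6, 4, 2, 10, 9, 5, 3, 1, 8, 7, 0]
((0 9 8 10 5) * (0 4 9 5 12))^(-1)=((0 5 4 9 8 10 12))^(-1)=(0 12 10 8 9 4 5)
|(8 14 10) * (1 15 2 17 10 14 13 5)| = 8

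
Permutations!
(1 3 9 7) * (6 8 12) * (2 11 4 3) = (1 2 11 4 3 9 7)(6 8 12) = [0, 2, 11, 9, 3, 5, 8, 1, 12, 7, 10, 4, 6]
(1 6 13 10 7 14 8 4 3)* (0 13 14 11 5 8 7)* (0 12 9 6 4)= [13, 4, 2, 1, 3, 8, 14, 11, 0, 6, 12, 5, 9, 10, 7]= (0 13 10 12 9 6 14 7 11 5 8)(1 4 3)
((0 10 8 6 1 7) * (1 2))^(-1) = (0 7 1 2 6 8 10)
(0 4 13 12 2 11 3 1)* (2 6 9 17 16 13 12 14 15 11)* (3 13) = (0 4 12 6 9 17 16 3 1)(11 13 14 15) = [4, 0, 2, 1, 12, 5, 9, 7, 8, 17, 10, 13, 6, 14, 15, 11, 3, 16]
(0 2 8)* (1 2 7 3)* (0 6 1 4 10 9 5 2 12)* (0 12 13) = (0 7 3 4 10 9 5 2 8 6 1 13) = [7, 13, 8, 4, 10, 2, 1, 3, 6, 5, 9, 11, 12, 0]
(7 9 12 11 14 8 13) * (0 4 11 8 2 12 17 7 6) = (0 4 11 14 2 12 8 13 6)(7 9 17) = [4, 1, 12, 3, 11, 5, 0, 9, 13, 17, 10, 14, 8, 6, 2, 15, 16, 7]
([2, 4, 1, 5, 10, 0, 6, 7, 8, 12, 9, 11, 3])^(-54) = [0, 1, 2, 3, 4, 5, 6, 7, 8, 9, 10, 11, 12]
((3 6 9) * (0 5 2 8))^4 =((0 5 2 8)(3 6 9))^4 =(3 6 9)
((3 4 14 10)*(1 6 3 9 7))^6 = ((1 6 3 4 14 10 9 7))^6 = (1 9 14 3)(4 6 7 10)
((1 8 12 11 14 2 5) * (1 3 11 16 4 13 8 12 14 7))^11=(1 7 11 3 5 2 14 8 13 4 16 12)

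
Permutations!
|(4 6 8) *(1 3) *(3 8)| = |(1 8 4 6 3)| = 5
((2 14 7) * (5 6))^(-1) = ((2 14 7)(5 6))^(-1) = (2 7 14)(5 6)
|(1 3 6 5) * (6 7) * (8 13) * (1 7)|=|(1 3)(5 7 6)(8 13)|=6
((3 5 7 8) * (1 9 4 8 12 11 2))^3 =(1 8 7 2 4 5 11 9 3 12)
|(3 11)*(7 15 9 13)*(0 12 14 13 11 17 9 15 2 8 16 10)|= 36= |(0 12 14 13 7 2 8 16 10)(3 17 9 11)|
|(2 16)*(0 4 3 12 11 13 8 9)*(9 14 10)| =|(0 4 3 12 11 13 8 14 10 9)(2 16)| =10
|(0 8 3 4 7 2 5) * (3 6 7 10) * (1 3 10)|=6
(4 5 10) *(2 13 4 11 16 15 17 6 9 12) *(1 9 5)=(1 9 12 2 13 4)(5 10 11 16 15 17 6)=[0, 9, 13, 3, 1, 10, 5, 7, 8, 12, 11, 16, 2, 4, 14, 17, 15, 6]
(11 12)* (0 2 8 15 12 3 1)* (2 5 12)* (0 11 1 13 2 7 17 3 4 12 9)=(0 5 9)(1 11 4 12)(2 8 15 7 17 3 13)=[5, 11, 8, 13, 12, 9, 6, 17, 15, 0, 10, 4, 1, 2, 14, 7, 16, 3]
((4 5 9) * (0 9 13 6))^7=((0 9 4 5 13 6))^7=(0 9 4 5 13 6)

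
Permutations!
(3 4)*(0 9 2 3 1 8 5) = (0 9 2 3 4 1 8 5) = [9, 8, 3, 4, 1, 0, 6, 7, 5, 2]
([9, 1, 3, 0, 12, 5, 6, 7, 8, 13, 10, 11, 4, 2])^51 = (0 9 13 2 3)(4 12)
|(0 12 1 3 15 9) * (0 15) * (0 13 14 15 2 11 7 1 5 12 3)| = |(0 3 13 14 15 9 2 11 7 1)(5 12)| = 10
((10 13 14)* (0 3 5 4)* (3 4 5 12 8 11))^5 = (0 4)(3 12 8 11)(10 14 13)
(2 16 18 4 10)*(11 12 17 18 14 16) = (2 11 12 17 18 4 10)(14 16) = [0, 1, 11, 3, 10, 5, 6, 7, 8, 9, 2, 12, 17, 13, 16, 15, 14, 18, 4]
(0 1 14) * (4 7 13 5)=(0 1 14)(4 7 13 5)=[1, 14, 2, 3, 7, 4, 6, 13, 8, 9, 10, 11, 12, 5, 0]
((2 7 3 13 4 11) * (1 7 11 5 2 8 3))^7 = (13)(1 7)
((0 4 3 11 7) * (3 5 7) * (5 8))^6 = ((0 4 8 5 7)(3 11))^6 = (11)(0 4 8 5 7)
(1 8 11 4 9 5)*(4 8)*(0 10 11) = [10, 4, 2, 3, 9, 1, 6, 7, 0, 5, 11, 8] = (0 10 11 8)(1 4 9 5)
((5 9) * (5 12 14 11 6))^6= (14)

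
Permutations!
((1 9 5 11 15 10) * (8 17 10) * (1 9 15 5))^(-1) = (1 9 10 17 8 15)(5 11)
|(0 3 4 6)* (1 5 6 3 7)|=10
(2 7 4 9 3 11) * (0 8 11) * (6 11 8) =(0 6 11 2 7 4 9 3) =[6, 1, 7, 0, 9, 5, 11, 4, 8, 3, 10, 2]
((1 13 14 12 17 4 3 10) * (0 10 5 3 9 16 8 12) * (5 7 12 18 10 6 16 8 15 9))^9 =(0 13 10 8 15 6 14 1 18 9 16)(3 17)(4 7)(5 12)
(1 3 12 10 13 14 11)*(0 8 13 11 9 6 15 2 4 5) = (0 8 13 14 9 6 15 2 4 5)(1 3 12 10 11) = [8, 3, 4, 12, 5, 0, 15, 7, 13, 6, 11, 1, 10, 14, 9, 2]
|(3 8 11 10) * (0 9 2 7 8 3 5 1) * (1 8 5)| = |(0 9 2 7 5 8 11 10 1)| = 9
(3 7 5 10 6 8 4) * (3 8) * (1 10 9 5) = (1 10 6 3 7)(4 8)(5 9) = [0, 10, 2, 7, 8, 9, 3, 1, 4, 5, 6]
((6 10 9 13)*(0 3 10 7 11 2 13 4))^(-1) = (0 4 9 10 3)(2 11 7 6 13)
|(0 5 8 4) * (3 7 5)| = 6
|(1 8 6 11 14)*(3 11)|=|(1 8 6 3 11 14)|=6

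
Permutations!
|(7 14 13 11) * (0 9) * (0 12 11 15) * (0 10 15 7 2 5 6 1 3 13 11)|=|(0 9 12)(1 3 13 7 14 11 2 5 6)(10 15)|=18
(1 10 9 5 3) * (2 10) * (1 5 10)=(1 2)(3 5)(9 10)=[0, 2, 1, 5, 4, 3, 6, 7, 8, 10, 9]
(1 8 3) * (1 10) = (1 8 3 10) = [0, 8, 2, 10, 4, 5, 6, 7, 3, 9, 1]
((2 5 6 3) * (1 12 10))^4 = ((1 12 10)(2 5 6 3))^4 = (1 12 10)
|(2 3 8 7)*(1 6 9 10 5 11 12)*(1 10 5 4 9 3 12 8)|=9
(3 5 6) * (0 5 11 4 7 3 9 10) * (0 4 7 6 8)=(0 5 8)(3 11 7)(4 6 9 10)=[5, 1, 2, 11, 6, 8, 9, 3, 0, 10, 4, 7]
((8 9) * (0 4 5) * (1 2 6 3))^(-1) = ((0 4 5)(1 2 6 3)(8 9))^(-1) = (0 5 4)(1 3 6 2)(8 9)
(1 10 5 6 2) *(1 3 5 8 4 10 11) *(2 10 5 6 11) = (1 2 3 6 10 8 4 5 11) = [0, 2, 3, 6, 5, 11, 10, 7, 4, 9, 8, 1]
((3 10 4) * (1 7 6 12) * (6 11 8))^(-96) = (12)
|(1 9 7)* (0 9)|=|(0 9 7 1)|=4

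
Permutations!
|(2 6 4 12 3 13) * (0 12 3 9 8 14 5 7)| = 35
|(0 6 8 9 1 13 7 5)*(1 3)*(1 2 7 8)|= |(0 6 1 13 8 9 3 2 7 5)|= 10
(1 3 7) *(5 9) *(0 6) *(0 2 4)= (0 6 2 4)(1 3 7)(5 9)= [6, 3, 4, 7, 0, 9, 2, 1, 8, 5]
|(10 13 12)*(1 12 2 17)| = |(1 12 10 13 2 17)| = 6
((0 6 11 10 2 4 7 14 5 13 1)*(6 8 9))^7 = (0 4 8 7 9 14 6 5 11 13 10 1 2)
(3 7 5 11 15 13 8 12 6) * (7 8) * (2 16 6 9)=[0, 1, 16, 8, 4, 11, 3, 5, 12, 2, 10, 15, 9, 7, 14, 13, 6]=(2 16 6 3 8 12 9)(5 11 15 13 7)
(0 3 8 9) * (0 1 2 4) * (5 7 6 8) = (0 3 5 7 6 8 9 1 2 4) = [3, 2, 4, 5, 0, 7, 8, 6, 9, 1]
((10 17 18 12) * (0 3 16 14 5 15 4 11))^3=(0 14 4 3 5 11 16 15)(10 12 18 17)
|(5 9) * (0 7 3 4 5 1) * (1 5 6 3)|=6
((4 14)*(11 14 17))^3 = (4 14 11 17)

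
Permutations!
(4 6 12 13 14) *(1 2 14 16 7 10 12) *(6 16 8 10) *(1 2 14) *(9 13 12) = (1 14 4 16 7 6 2)(8 10 9 13) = [0, 14, 1, 3, 16, 5, 2, 6, 10, 13, 9, 11, 12, 8, 4, 15, 7]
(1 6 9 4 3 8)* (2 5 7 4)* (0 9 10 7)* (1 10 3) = [9, 6, 5, 8, 1, 0, 3, 4, 10, 2, 7] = (0 9 2 5)(1 6 3 8 10 7 4)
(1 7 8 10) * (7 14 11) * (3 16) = (1 14 11 7 8 10)(3 16) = [0, 14, 2, 16, 4, 5, 6, 8, 10, 9, 1, 7, 12, 13, 11, 15, 3]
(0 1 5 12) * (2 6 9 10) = (0 1 5 12)(2 6 9 10) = [1, 5, 6, 3, 4, 12, 9, 7, 8, 10, 2, 11, 0]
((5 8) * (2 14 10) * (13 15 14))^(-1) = (2 10 14 15 13)(5 8)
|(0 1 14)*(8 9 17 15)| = |(0 1 14)(8 9 17 15)| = 12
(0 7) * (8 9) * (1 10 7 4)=(0 4 1 10 7)(8 9)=[4, 10, 2, 3, 1, 5, 6, 0, 9, 8, 7]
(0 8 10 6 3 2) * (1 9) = (0 8 10 6 3 2)(1 9) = [8, 9, 0, 2, 4, 5, 3, 7, 10, 1, 6]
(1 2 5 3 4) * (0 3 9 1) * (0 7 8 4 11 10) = (0 3 11 10)(1 2 5 9)(4 7 8) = [3, 2, 5, 11, 7, 9, 6, 8, 4, 1, 0, 10]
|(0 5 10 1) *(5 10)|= |(0 10 1)|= 3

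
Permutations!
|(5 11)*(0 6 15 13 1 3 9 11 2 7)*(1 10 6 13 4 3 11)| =13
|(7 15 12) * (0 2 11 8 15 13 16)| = |(0 2 11 8 15 12 7 13 16)| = 9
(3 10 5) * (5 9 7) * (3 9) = (3 10)(5 9 7) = [0, 1, 2, 10, 4, 9, 6, 5, 8, 7, 3]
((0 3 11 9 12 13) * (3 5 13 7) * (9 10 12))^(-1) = ((0 5 13)(3 11 10 12 7))^(-1) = (0 13 5)(3 7 12 10 11)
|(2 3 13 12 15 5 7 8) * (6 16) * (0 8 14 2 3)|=10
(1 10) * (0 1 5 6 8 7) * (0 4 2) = [1, 10, 0, 3, 2, 6, 8, 4, 7, 9, 5] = (0 1 10 5 6 8 7 4 2)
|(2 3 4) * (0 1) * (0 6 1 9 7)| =6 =|(0 9 7)(1 6)(2 3 4)|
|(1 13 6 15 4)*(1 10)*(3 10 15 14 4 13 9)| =|(1 9 3 10)(4 15 13 6 14)| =20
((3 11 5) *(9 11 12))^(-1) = (3 5 11 9 12)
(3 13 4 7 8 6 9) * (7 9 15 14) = (3 13 4 9)(6 15 14 7 8) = [0, 1, 2, 13, 9, 5, 15, 8, 6, 3, 10, 11, 12, 4, 7, 14]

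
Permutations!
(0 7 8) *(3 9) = (0 7 8)(3 9) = [7, 1, 2, 9, 4, 5, 6, 8, 0, 3]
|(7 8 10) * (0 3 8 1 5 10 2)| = 4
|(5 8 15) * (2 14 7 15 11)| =|(2 14 7 15 5 8 11)| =7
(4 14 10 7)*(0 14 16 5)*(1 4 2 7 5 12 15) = [14, 4, 7, 3, 16, 0, 6, 2, 8, 9, 5, 11, 15, 13, 10, 1, 12] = (0 14 10 5)(1 4 16 12 15)(2 7)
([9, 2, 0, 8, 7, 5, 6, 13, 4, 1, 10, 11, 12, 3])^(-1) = (0 2 1 9)(3 13 7 4 8)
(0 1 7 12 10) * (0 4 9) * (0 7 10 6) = (0 1 10 4 9 7 12 6) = [1, 10, 2, 3, 9, 5, 0, 12, 8, 7, 4, 11, 6]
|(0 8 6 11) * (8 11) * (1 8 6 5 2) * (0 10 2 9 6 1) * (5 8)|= 4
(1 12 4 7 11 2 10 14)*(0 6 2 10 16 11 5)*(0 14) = (0 6 2 16 11 10)(1 12 4 7 5 14) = [6, 12, 16, 3, 7, 14, 2, 5, 8, 9, 0, 10, 4, 13, 1, 15, 11]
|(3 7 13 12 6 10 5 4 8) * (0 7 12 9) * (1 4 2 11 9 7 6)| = 70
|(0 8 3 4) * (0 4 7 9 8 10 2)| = |(0 10 2)(3 7 9 8)| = 12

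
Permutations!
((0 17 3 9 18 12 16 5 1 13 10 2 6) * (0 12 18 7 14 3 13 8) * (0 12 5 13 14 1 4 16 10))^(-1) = (18)(0 13 16 4 5 6 2 10 12 8 1 7 9 3 14 17)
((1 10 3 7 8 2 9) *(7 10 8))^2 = (10)(1 2)(8 9) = ((1 8 2 9)(3 10))^2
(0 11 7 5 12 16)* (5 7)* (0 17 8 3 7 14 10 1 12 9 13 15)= (0 11 5 9 13 15)(1 12 16 17 8 3 7 14 10)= [11, 12, 2, 7, 4, 9, 6, 14, 3, 13, 1, 5, 16, 15, 10, 0, 17, 8]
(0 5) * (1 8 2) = (0 5)(1 8 2) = [5, 8, 1, 3, 4, 0, 6, 7, 2]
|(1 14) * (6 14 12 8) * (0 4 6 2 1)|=|(0 4 6 14)(1 12 8 2)|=4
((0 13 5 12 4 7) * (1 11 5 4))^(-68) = ((0 13 4 7)(1 11 5 12))^(-68) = (13)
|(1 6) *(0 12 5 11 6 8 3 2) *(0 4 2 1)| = 30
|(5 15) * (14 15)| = 3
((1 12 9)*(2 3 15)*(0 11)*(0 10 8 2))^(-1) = (0 15 3 2 8 10 11)(1 9 12)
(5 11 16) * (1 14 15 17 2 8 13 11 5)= [0, 14, 8, 3, 4, 5, 6, 7, 13, 9, 10, 16, 12, 11, 15, 17, 1, 2]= (1 14 15 17 2 8 13 11 16)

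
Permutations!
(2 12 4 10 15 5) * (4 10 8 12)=[0, 1, 4, 3, 8, 2, 6, 7, 12, 9, 15, 11, 10, 13, 14, 5]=(2 4 8 12 10 15 5)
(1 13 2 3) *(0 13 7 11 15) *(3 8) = (0 13 2 8 3 1 7 11 15) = [13, 7, 8, 1, 4, 5, 6, 11, 3, 9, 10, 15, 12, 2, 14, 0]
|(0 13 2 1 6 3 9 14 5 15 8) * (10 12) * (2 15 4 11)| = |(0 13 15 8)(1 6 3 9 14 5 4 11 2)(10 12)| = 36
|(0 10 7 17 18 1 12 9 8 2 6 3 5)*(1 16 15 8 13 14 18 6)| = 70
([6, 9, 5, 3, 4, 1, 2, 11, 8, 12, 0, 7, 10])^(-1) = (0 10 12 9 1 5 2 6)(7 11)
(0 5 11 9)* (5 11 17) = (0 11 9)(5 17) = [11, 1, 2, 3, 4, 17, 6, 7, 8, 0, 10, 9, 12, 13, 14, 15, 16, 5]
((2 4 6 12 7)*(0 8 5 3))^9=(0 8 5 3)(2 7 12 6 4)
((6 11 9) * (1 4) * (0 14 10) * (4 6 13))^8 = ((0 14 10)(1 6 11 9 13 4))^8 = (0 10 14)(1 11 13)(4 6 9)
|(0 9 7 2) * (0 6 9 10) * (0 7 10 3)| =10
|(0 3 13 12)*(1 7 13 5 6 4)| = |(0 3 5 6 4 1 7 13 12)| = 9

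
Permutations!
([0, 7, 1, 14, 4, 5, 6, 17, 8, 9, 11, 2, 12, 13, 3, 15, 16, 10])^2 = [0, 17, 7, 3, 4, 5, 6, 10, 8, 9, 2, 1, 12, 13, 14, 15, 16, 11]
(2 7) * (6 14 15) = (2 7)(6 14 15) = [0, 1, 7, 3, 4, 5, 14, 2, 8, 9, 10, 11, 12, 13, 15, 6]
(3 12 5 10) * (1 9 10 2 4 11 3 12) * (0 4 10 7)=[4, 9, 10, 1, 11, 2, 6, 0, 8, 7, 12, 3, 5]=(0 4 11 3 1 9 7)(2 10 12 5)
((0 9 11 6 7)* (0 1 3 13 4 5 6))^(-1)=(0 11 9)(1 7 6 5 4 13 3)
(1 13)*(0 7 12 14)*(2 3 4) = [7, 13, 3, 4, 2, 5, 6, 12, 8, 9, 10, 11, 14, 1, 0] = (0 7 12 14)(1 13)(2 3 4)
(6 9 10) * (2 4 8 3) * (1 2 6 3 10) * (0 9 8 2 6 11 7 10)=[9, 6, 4, 11, 2, 5, 8, 10, 0, 1, 3, 7]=(0 9 1 6 8)(2 4)(3 11 7 10)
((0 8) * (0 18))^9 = (18)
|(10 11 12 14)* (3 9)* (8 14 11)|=6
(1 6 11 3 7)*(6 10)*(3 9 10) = (1 3 7)(6 11 9 10) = [0, 3, 2, 7, 4, 5, 11, 1, 8, 10, 6, 9]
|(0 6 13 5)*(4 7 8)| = |(0 6 13 5)(4 7 8)| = 12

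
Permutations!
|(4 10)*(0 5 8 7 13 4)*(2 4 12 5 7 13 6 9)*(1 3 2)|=36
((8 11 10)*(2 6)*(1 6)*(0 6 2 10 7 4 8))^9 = (1 2)(4 8 11 7)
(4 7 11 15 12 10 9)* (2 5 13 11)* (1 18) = [0, 18, 5, 3, 7, 13, 6, 2, 8, 4, 9, 15, 10, 11, 14, 12, 16, 17, 1] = (1 18)(2 5 13 11 15 12 10 9 4 7)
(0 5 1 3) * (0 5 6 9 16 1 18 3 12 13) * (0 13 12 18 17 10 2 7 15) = (0 6 9 16 1 18 3 5 17 10 2 7 15) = [6, 18, 7, 5, 4, 17, 9, 15, 8, 16, 2, 11, 12, 13, 14, 0, 1, 10, 3]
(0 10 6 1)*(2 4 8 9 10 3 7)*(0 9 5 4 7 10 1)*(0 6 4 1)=[3, 9, 7, 10, 8, 1, 6, 2, 5, 0, 4]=(0 3 10 4 8 5 1 9)(2 7)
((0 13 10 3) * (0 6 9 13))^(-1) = (3 10 13 9 6)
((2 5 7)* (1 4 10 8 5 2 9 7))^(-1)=((1 4 10 8 5)(7 9))^(-1)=(1 5 8 10 4)(7 9)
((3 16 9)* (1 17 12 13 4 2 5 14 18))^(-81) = (18)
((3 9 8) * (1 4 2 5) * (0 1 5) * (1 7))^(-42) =((0 7 1 4 2)(3 9 8))^(-42) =(9)(0 4 7 2 1)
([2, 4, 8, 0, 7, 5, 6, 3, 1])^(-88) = (0 1 3 8 7 2 4)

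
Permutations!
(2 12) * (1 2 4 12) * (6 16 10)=(1 2)(4 12)(6 16 10)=[0, 2, 1, 3, 12, 5, 16, 7, 8, 9, 6, 11, 4, 13, 14, 15, 10]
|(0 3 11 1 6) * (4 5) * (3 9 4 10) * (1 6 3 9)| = 20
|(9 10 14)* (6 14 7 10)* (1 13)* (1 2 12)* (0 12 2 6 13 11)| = |(0 12 1 11)(6 14 9 13)(7 10)| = 4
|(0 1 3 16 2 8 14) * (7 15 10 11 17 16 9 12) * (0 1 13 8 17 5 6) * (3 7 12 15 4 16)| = 17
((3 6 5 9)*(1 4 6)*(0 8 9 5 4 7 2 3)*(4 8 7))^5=(0 4 7 6 2 8 3 9 1)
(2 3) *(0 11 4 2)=[11, 1, 3, 0, 2, 5, 6, 7, 8, 9, 10, 4]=(0 11 4 2 3)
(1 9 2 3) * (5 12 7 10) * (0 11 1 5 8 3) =[11, 9, 0, 5, 4, 12, 6, 10, 3, 2, 8, 1, 7] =(0 11 1 9 2)(3 5 12 7 10 8)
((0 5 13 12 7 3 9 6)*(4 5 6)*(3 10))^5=((0 6)(3 9 4 5 13 12 7 10))^5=(0 6)(3 12 4 10 13 9 7 5)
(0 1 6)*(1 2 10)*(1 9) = (0 2 10 9 1 6) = [2, 6, 10, 3, 4, 5, 0, 7, 8, 1, 9]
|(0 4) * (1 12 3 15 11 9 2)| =14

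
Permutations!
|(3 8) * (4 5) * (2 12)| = |(2 12)(3 8)(4 5)| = 2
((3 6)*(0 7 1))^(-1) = (0 1 7)(3 6)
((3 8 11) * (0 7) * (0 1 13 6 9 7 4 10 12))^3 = (0 12 10 4)(1 9 13 7 6)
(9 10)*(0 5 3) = (0 5 3)(9 10) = [5, 1, 2, 0, 4, 3, 6, 7, 8, 10, 9]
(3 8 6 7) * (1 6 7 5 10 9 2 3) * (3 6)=[0, 3, 6, 8, 4, 10, 5, 1, 7, 2, 9]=(1 3 8 7)(2 6 5 10 9)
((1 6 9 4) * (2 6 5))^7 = ((1 5 2 6 9 4))^7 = (1 5 2 6 9 4)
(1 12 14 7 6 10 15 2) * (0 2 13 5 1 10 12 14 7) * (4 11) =[2, 14, 10, 3, 11, 1, 12, 6, 8, 9, 15, 4, 7, 5, 0, 13] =(0 2 10 15 13 5 1 14)(4 11)(6 12 7)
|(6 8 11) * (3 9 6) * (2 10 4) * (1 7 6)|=21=|(1 7 6 8 11 3 9)(2 10 4)|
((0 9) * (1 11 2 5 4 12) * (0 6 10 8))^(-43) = (0 6 8 9 10)(1 12 4 5 2 11)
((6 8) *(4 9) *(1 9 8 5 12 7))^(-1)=(1 7 12 5 6 8 4 9)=((1 9 4 8 6 5 12 7))^(-1)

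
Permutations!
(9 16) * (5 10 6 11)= (5 10 6 11)(9 16)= [0, 1, 2, 3, 4, 10, 11, 7, 8, 16, 6, 5, 12, 13, 14, 15, 9]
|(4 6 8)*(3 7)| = 6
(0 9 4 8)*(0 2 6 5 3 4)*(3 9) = (0 3 4 8 2 6 5 9) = [3, 1, 6, 4, 8, 9, 5, 7, 2, 0]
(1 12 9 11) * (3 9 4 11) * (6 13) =[0, 12, 2, 9, 11, 5, 13, 7, 8, 3, 10, 1, 4, 6] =(1 12 4 11)(3 9)(6 13)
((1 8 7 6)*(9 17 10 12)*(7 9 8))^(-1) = ((1 7 6)(8 9 17 10 12))^(-1) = (1 6 7)(8 12 10 17 9)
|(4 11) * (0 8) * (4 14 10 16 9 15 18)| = 8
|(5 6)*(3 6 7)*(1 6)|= |(1 6 5 7 3)|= 5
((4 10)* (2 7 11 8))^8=((2 7 11 8)(4 10))^8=(11)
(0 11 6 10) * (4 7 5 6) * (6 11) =(0 6 10)(4 7 5 11) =[6, 1, 2, 3, 7, 11, 10, 5, 8, 9, 0, 4]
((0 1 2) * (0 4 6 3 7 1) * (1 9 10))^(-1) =(1 10 9 7 3 6 4 2)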